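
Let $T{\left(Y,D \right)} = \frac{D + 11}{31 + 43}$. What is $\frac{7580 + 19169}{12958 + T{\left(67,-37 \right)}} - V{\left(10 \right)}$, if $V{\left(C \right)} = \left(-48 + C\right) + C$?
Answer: $\frac{14413837}{479433} \approx 30.064$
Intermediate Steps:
$T{\left(Y,D \right)} = \frac{11}{74} + \frac{D}{74}$ ($T{\left(Y,D \right)} = \frac{11 + D}{74} = \left(11 + D\right) \frac{1}{74} = \frac{11}{74} + \frac{D}{74}$)
$V{\left(C \right)} = -48 + 2 C$
$\frac{7580 + 19169}{12958 + T{\left(67,-37 \right)}} - V{\left(10 \right)} = \frac{7580 + 19169}{12958 + \left(\frac{11}{74} + \frac{1}{74} \left(-37\right)\right)} - \left(-48 + 2 \cdot 10\right) = \frac{26749}{12958 + \left(\frac{11}{74} - \frac{1}{2}\right)} - \left(-48 + 20\right) = \frac{26749}{12958 - \frac{13}{37}} - -28 = \frac{26749}{\frac{479433}{37}} + 28 = 26749 \cdot \frac{37}{479433} + 28 = \frac{989713}{479433} + 28 = \frac{14413837}{479433}$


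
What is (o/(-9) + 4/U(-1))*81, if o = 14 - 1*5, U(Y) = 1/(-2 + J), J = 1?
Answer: -405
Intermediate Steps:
U(Y) = -1 (U(Y) = 1/(-2 + 1) = 1/(-1) = -1)
o = 9 (o = 14 - 5 = 9)
(o/(-9) + 4/U(-1))*81 = (9/(-9) + 4/(-1))*81 = (9*(-⅑) + 4*(-1))*81 = (-1 - 4)*81 = -5*81 = -405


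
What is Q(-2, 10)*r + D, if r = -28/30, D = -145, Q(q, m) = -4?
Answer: -2119/15 ≈ -141.27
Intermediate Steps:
r = -14/15 (r = -28*1/30 = -14/15 ≈ -0.93333)
Q(-2, 10)*r + D = -4*(-14/15) - 145 = 56/15 - 145 = -2119/15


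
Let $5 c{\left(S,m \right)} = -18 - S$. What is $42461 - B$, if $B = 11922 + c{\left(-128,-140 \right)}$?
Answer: $30517$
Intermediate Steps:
$c{\left(S,m \right)} = - \frac{18}{5} - \frac{S}{5}$ ($c{\left(S,m \right)} = \frac{-18 - S}{5} = - \frac{18}{5} - \frac{S}{5}$)
$B = 11944$ ($B = 11922 - -22 = 11922 + \left(- \frac{18}{5} + \frac{128}{5}\right) = 11922 + 22 = 11944$)
$42461 - B = 42461 - 11944 = 30517$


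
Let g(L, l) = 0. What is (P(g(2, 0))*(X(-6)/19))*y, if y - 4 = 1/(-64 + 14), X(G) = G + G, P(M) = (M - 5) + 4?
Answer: 1194/475 ≈ 2.5137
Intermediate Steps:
P(M) = -1 + M (P(M) = (-5 + M) + 4 = -1 + M)
X(G) = 2*G
y = 199/50 (y = 4 + 1/(-64 + 14) = 4 + 1/(-50) = 4 - 1/50 = 199/50 ≈ 3.9800)
(P(g(2, 0))*(X(-6)/19))*y = ((-1 + 0)*((2*(-6))/19))*(199/50) = -(-12)/19*(199/50) = -1*(-12/19)*(199/50) = (12/19)*(199/50) = 1194/475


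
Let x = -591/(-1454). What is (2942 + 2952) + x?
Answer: 8570467/1454 ≈ 5894.4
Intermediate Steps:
x = 591/1454 (x = -591*(-1/1454) = 591/1454 ≈ 0.40647)
(2942 + 2952) + x = (2942 + 2952) + 591/1454 = 5894 + 591/1454 = 8570467/1454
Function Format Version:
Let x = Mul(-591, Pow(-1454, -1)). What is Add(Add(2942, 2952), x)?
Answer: Rational(8570467, 1454) ≈ 5894.4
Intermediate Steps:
x = Rational(591, 1454) (x = Mul(-591, Rational(-1, 1454)) = Rational(591, 1454) ≈ 0.40647)
Add(Add(2942, 2952), x) = Add(Add(2942, 2952), Rational(591, 1454)) = Add(5894, Rational(591, 1454)) = Rational(8570467, 1454)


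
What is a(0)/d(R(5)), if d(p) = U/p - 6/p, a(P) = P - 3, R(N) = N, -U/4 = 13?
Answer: 15/58 ≈ 0.25862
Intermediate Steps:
U = -52 (U = -4*13 = -52)
a(P) = -3 + P
d(p) = -58/p (d(p) = -52/p - 6/p = -58/p)
a(0)/d(R(5)) = (-3 + 0)/((-58/5)) = -3/((-58*⅕)) = -3/(-58/5) = -3*(-5/58) = 15/58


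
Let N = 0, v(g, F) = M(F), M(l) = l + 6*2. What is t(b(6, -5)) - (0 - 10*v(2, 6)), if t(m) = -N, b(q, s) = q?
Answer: 180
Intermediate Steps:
M(l) = 12 + l (M(l) = l + 12 = 12 + l)
v(g, F) = 12 + F
t(m) = 0 (t(m) = -1*0 = 0)
t(b(6, -5)) - (0 - 10*v(2, 6)) = 0 - (0 - 10*(12 + 6)) = 0 - (0 - 10*18) = 0 - (0 - 180) = 0 - 1*(-180) = 0 + 180 = 180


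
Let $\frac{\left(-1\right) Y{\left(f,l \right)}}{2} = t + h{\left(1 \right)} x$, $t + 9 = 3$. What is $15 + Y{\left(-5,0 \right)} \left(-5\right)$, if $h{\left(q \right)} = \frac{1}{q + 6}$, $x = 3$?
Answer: $- \frac{285}{7} \approx -40.714$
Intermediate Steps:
$t = -6$ ($t = -9 + 3 = -6$)
$h{\left(q \right)} = \frac{1}{6 + q}$
$Y{\left(f,l \right)} = \frac{78}{7}$ ($Y{\left(f,l \right)} = - 2 \left(-6 + \frac{1}{6 + 1} \cdot 3\right) = - 2 \left(-6 + \frac{1}{7} \cdot 3\right) = - 2 \left(-6 + \frac{3}{7}\right) = \left(-2\right) \left(- \frac{39}{7}\right) = \frac{78}{7}$)
$15 + Y{\left(-5,0 \right)} \left(-5\right) = 15 + \frac{78}{7} \left(-5\right) = 15 - \frac{390}{7} = - \frac{285}{7}$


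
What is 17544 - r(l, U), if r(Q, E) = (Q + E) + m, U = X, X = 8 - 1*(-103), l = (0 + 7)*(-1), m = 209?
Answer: 17231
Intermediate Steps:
l = -7 (l = 7*(-1) = -7)
X = 111 (X = 8 + 103 = 111)
U = 111
r(Q, E) = 209 + E + Q (r(Q, E) = (Q + E) + 209 = (E + Q) + 209 = 209 + E + Q)
17544 - r(l, U) = 17544 - (209 + 111 - 7) = 17544 - 1*313 = 17544 - 313 = 17231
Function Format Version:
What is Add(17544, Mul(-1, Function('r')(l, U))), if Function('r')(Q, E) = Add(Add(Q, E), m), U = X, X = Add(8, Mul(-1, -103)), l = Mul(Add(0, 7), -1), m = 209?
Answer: 17231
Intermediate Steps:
l = -7 (l = Mul(7, -1) = -7)
X = 111 (X = Add(8, 103) = 111)
U = 111
Function('r')(Q, E) = Add(209, E, Q) (Function('r')(Q, E) = Add(Add(Q, E), 209) = Add(Add(E, Q), 209) = Add(209, E, Q))
Add(17544, Mul(-1, Function('r')(l, U))) = Add(17544, Mul(-1, Add(209, 111, -7))) = Add(17544, Mul(-1, 313)) = Add(17544, -313) = 17231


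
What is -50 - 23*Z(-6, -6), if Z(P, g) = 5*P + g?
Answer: 778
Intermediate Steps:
Z(P, g) = g + 5*P
-50 - 23*Z(-6, -6) = -50 - 23*(-6 + 5*(-6)) = -50 - 23*(-6 - 30) = -50 - 23*(-36) = -50 + 828 = 778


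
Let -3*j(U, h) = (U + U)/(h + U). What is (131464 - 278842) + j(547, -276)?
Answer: -119819408/813 ≈ -1.4738e+5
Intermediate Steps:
j(U, h) = -2*U/(3*(U + h)) (j(U, h) = -(U + U)/(3*(h + U)) = -2*U/(3*(U + h)))
(131464 - 278842) + j(547, -276) = (131464 - 278842) - 2*547/(3*547 + 3*(-276)) = -147378 - 2*547/(1641 - 828) = -147378 - 2*547/813 = -147378 - 2*547*1/813 = -147378 - 1094/813 = -119819408/813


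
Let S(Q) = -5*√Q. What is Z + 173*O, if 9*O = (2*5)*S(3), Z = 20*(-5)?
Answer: -100 - 8650*√3/9 ≈ -1764.7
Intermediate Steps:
Z = -100
O = -50*√3/9 (O = ((2*5)*(-5*√3))/9 = (10*(-5*√3))/9 = (-50*√3)/9 = -50*√3/9 ≈ -9.6225)
Z + 173*O = -100 + 173*(-50*√3/9) = -100 - 8650*√3/9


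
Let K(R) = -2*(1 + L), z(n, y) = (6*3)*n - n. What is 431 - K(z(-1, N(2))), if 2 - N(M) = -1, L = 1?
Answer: 435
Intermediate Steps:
N(M) = 3 (N(M) = 2 - 1*(-1) = 2 + 1 = 3)
z(n, y) = 17*n (z(n, y) = 18*n - n = 17*n)
K(R) = -4 (K(R) = -2*(1 + 1) = -2*2 = -4)
431 - K(z(-1, N(2))) = 431 - 1*(-4) = 431 + 4 = 435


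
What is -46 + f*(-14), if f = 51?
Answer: -760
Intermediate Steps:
-46 + f*(-14) = -46 + 51*(-14) = -46 - 714 = -760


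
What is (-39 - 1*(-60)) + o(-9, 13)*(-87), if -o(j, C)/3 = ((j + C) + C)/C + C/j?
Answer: -191/13 ≈ -14.692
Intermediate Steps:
o(j, C) = -3*C/j - 3*(j + 2*C)/C (o(j, C) = -3*(((j + C) + C)/C + C/j) = -3*(((C + j) + C)/C + C/j) = -3*((j + 2*C)/C + C/j) = -3*(C/j + (j + 2*C)/C) = -3*C/j - 3*(j + 2*C)/C)
(-39 - 1*(-60)) + o(-9, 13)*(-87) = (-39 - 1*(-60)) + (-6 - 3*13/(-9) - 3*(-9)/13)*(-87) = (-39 + 60) + (-6 - 3*13*(-1/9) - 3*(-9)*1/13)*(-87) = 21 + (-6 + 13/3 + 27/13)*(-87) = 21 + (16/39)*(-87) = 21 - 464/13 = -191/13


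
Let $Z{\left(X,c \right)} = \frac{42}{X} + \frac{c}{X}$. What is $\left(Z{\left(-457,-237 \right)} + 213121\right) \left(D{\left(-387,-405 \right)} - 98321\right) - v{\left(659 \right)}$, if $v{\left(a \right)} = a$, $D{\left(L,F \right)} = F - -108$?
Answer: $- \frac{9605047549219}{457} \approx -2.1018 \cdot 10^{10}$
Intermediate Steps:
$D{\left(L,F \right)} = 108 + F$ ($D{\left(L,F \right)} = F + 108 = 108 + F$)
$\left(Z{\left(-457,-237 \right)} + 213121\right) \left(D{\left(-387,-405 \right)} - 98321\right) - v{\left(659 \right)} = \left(\frac{42 - 237}{-457} + 213121\right) \left(\left(108 - 405\right) - 98321\right) - 659 = \left(\left(- \frac{1}{457}\right) \left(-195\right) + 213121\right) \left(-297 - 98321\right) - 659 = \left(\frac{195}{457} + 213121\right) \left(-98618\right) - 659 = \frac{97396492}{457} \left(-98618\right) - 659 = - \frac{9605047248056}{457} - 659 = - \frac{9605047549219}{457}$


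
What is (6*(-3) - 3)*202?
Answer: -4242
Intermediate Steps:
(6*(-3) - 3)*202 = (-18 - 3)*202 = -21*202 = -4242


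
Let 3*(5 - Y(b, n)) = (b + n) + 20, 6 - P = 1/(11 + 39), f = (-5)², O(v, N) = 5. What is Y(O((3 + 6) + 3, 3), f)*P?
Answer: -2093/30 ≈ -69.767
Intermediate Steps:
f = 25
P = 299/50 (P = 6 - 1/(11 + 39) = 6 - 1/50 = 299/50 ≈ 5.9800)
Y(b, n) = -5/3 - b/3 - n/3 (Y(b, n) = 5 - ((b + n) + 20)/3 = 5 - (20 + b + n)/3 = 5 + (-20/3 - b/3 - n/3) = -5/3 - b/3 - n/3)
Y(O((3 + 6) + 3, 3), f)*P = (-5/3 - ⅓*5 - ⅓*25)*(299/50) = (-5/3 - 5/3 - 25/3)*(299/50) = -35/3*299/50 = -2093/30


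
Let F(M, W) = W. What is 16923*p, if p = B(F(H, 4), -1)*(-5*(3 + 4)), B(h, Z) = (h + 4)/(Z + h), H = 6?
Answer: -1579480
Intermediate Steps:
B(h, Z) = (4 + h)/(Z + h)
p = -280/3 (p = ((4 + 4)/(-1 + 4))*(-5*(3 + 4)) = (8/3)*(-5*7) = ((⅓)*8)*(-35) = (8/3)*(-35) = -280/3 ≈ -93.333)
16923*p = 16923*(-280/3) = -1579480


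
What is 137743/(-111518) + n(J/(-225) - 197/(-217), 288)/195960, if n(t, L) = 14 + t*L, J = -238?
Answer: -36520323017401/29638222498500 ≈ -1.2322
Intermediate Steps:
n(t, L) = 14 + L*t
137743/(-111518) + n(J/(-225) - 197/(-217), 288)/195960 = 137743/(-111518) + (14 + 288*(-238/(-225) - 197/(-217)))/195960 = 137743*(-1/111518) + (14 + 288*(-238*(-1/225) - 197*(-1/217)))*(1/195960) = -137743/111518 + (14 + 288*(238/225 + 197/217))*(1/195960) = -137743/111518 + (14 + 288*(95971/48825))*(1/195960) = -137743/111518 + (14 + 3071072/5425)*(1/195960) = -137743/111518 + (3147022/5425)*(1/195960) = -137743/111518 + 1573511/531541500 = -36520323017401/29638222498500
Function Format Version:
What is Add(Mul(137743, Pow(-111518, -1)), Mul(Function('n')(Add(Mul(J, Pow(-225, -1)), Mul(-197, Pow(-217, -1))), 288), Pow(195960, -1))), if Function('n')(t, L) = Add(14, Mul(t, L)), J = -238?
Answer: Rational(-36520323017401, 29638222498500) ≈ -1.2322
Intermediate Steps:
Function('n')(t, L) = Add(14, Mul(L, t))
Add(Mul(137743, Pow(-111518, -1)), Mul(Function('n')(Add(Mul(J, Pow(-225, -1)), Mul(-197, Pow(-217, -1))), 288), Pow(195960, -1))) = Add(Mul(137743, Pow(-111518, -1)), Mul(Add(14, Mul(288, Add(Mul(-238, Pow(-225, -1)), Mul(-197, Pow(-217, -1))))), Pow(195960, -1))) = Add(Mul(137743, Rational(-1, 111518)), Mul(Add(14, Mul(288, Add(Mul(-238, Rational(-1, 225)), Mul(-197, Rational(-1, 217))))), Rational(1, 195960))) = Add(Rational(-137743, 111518), Mul(Add(14, Mul(288, Add(Rational(238, 225), Rational(197, 217)))), Rational(1, 195960))) = Add(Rational(-137743, 111518), Mul(Add(14, Mul(288, Rational(95971, 48825))), Rational(1, 195960))) = Add(Rational(-137743, 111518), Mul(Add(14, Rational(3071072, 5425)), Rational(1, 195960))) = Add(Rational(-137743, 111518), Mul(Rational(3147022, 5425), Rational(1, 195960))) = Add(Rational(-137743, 111518), Rational(1573511, 531541500)) = Rational(-36520323017401, 29638222498500)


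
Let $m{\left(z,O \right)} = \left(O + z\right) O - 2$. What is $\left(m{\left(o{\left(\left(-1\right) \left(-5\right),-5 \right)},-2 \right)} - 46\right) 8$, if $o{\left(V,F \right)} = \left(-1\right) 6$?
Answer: $-256$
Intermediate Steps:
$o{\left(V,F \right)} = -6$
$m{\left(z,O \right)} = -2 + O \left(O + z\right)$ ($m{\left(z,O \right)} = O \left(O + z\right) - 2 = -2 + O \left(O + z\right)$)
$\left(m{\left(o{\left(\left(-1\right) \left(-5\right),-5 \right)},-2 \right)} - 46\right) 8 = \left(\left(-2 + \left(-2\right)^{2} - -12\right) - 46\right) 8 = \left(\left(-2 + 4 + 12\right) - 46\right) 8 = \left(14 - 46\right) 8 = \left(-32\right) 8 = -256$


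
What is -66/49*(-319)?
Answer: 21054/49 ≈ 429.67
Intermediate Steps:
-66/49*(-319) = 21054/49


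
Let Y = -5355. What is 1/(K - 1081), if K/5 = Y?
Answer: -1/27856 ≈ -3.5899e-5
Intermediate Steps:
K = -26775 (K = 5*(-5355) = -26775)
1/(K - 1081) = 1/(-26775 - 1081) = 1/(-27856) = -1/27856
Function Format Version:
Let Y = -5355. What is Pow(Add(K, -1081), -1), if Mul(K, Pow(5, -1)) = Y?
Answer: Rational(-1, 27856) ≈ -3.5899e-5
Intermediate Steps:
K = -26775 (K = Mul(5, -5355) = -26775)
Pow(Add(K, -1081), -1) = Pow(Add(-26775, -1081), -1) = Pow(-27856, -1) = Rational(-1, 27856)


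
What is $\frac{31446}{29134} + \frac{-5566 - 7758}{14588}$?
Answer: $\frac{1259872}{7589407} \approx 0.166$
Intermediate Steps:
$\frac{31446}{29134} + \frac{-5566 - 7758}{14588} = 31446 \cdot \frac{1}{29134} - \frac{3331}{3647} = \frac{15723}{14567} - \frac{3331}{3647} = \frac{1259872}{7589407}$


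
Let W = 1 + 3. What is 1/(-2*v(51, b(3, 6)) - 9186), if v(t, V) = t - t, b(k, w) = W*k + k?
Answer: -1/9186 ≈ -0.00010886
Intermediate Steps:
W = 4
b(k, w) = 5*k (b(k, w) = 4*k + k = 5*k)
v(t, V) = 0
1/(-2*v(51, b(3, 6)) - 9186) = 1/(-2*0 - 9186) = 1/(0 - 9186) = 1/(-9186) = -1/9186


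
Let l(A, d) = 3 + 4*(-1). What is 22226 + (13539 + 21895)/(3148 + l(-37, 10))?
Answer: 69980656/3147 ≈ 22237.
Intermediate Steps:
l(A, d) = -1 (l(A, d) = 3 - 4 = -1)
22226 + (13539 + 21895)/(3148 + l(-37, 10)) = 22226 + (13539 + 21895)/(3148 - 1) = 22226 + 35434/3147 = 69980656/3147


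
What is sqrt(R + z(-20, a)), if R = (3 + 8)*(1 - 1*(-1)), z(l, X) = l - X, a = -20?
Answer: sqrt(22) ≈ 4.6904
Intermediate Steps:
R = 22 (R = 11*(1 + 1) = 11*2 = 22)
sqrt(R + z(-20, a)) = sqrt(22 + (-20 - 1*(-20))) = sqrt(22 + (-20 + 20)) = sqrt(22 + 0) = sqrt(22)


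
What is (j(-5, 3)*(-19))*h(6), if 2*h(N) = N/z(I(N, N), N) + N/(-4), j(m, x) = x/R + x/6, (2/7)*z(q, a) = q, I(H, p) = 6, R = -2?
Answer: -323/28 ≈ -11.536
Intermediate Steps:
z(q, a) = 7*q/2
j(m, x) = -x/3 (j(m, x) = x/(-2) + x/6 = x*(-½) + x*(⅙) = -x/2 + x/6 = -x/3)
h(N) = -17*N/168 (h(N) = (N/(((7/2)*6)) + N/(-4))/2 = (N/21 + N*(-¼))/2 = (N*(1/21) - N/4)/2 = (N/21 - N/4)/2 = (-17*N/84)/2 = -17*N/168)
(j(-5, 3)*(-19))*h(6) = (-⅓*3*(-19))*(-17/168*6) = -1*(-19)*(-17/28) = 19*(-17/28) = -323/28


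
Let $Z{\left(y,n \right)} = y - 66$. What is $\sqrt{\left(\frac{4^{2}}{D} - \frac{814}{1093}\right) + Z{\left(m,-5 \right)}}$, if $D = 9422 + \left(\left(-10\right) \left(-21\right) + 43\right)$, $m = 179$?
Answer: $\frac{\sqrt{55792118719387}}{704985} \approx 10.595$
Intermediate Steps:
$Z{\left(y,n \right)} = -66 + y$
$D = 9675$ ($D = 9422 + \left(210 + 43\right) = 9422 + 253 = 9675$)
$\sqrt{\left(\frac{4^{2}}{D} - \frac{814}{1093}\right) + Z{\left(m,-5 \right)}} = \sqrt{\left(\frac{4^{2}}{9675} - \frac{814}{1093}\right) + \left(-66 + 179\right)} = \sqrt{\left(16 \cdot \frac{1}{9675} - \frac{814}{1093}\right) + 113} = \sqrt{\left(\frac{16}{9675} - \frac{814}{1093}\right) + 113} = \sqrt{- \frac{7857962}{10574775} + 113} = \sqrt{\frac{1187091613}{10574775}} = \frac{\sqrt{55792118719387}}{704985}$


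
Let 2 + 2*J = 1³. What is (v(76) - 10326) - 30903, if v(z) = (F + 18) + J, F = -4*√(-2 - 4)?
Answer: -82423/2 - 4*I*√6 ≈ -41212.0 - 9.798*I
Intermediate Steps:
J = -½ (J = -1 + (½)*1³ = -1 + (½)*1 = -1 + ½ = -½ ≈ -0.50000)
F = -4*I*√6 ≈ -9.798*I
v(z) = 35/2 - 4*I*√6 (v(z) = (-4*I*√6 + 18) - ½ = (18 - 4*I*√6) - ½ = 35/2 - 4*I*√6)
(v(76) - 10326) - 30903 = ((35/2 - 4*I*√6) - 10326) - 30903 = (-20617/2 - 4*I*√6) - 30903 = -82423/2 - 4*I*√6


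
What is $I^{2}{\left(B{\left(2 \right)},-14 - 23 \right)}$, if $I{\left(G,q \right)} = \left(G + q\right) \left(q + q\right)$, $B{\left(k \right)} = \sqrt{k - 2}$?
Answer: $7496644$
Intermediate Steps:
$B{\left(k \right)} = \sqrt{-2 + k}$
$I{\left(G,q \right)} = 2 q \left(G + q\right)$ ($I{\left(G,q \right)} = \left(G + q\right) 2 q = 2 q \left(G + q\right)$)
$I^{2}{\left(B{\left(2 \right)},-14 - 23 \right)} = \left(2 \left(-14 - 23\right) \left(\sqrt{-2 + 2} - 37\right)\right)^{2} = \left(2 \left(-14 - 23\right) \left(\sqrt{0} - 37\right)\right)^{2} = \left(2 \left(-37\right) \left(0 - 37\right)\right)^{2} = \left(2 \left(-37\right) \left(-37\right)\right)^{2} = 2738^{2} = 7496644$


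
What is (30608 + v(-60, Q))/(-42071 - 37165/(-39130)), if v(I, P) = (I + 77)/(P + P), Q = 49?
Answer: -1676776959/2304681491 ≈ -0.72755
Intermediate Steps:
v(I, P) = (77 + I)/(2*P) (v(I, P) = (77 + I)/((2*P)) = (77 + I)*(1/(2*P)) = (77 + I)/(2*P))
(30608 + v(-60, Q))/(-42071 - 37165/(-39130)) = (30608 + (½)*(77 - 60)/49)/(-42071 - 37165/(-39130)) = (30608 + (½)*(1/49)*17)/(-42071 - 37165*(-1/39130)) = (30608 + 17/98)/(-42071 + 7433/7826) = 2999601/(98*(-329240213/7826)) = (2999601/98)*(-7826/329240213) = -1676776959/2304681491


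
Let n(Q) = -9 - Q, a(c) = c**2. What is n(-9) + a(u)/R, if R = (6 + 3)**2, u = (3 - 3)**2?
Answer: 0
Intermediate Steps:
u = 0 (u = 0**2 = 0)
R = 81 (R = 9**2 = 81)
n(-9) + a(u)/R = (-9 - 1*(-9)) + 0**2/81 = (-9 + 9) + 0*(1/81) = 0 + 0 = 0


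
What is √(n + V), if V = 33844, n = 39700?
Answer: 2*√18386 ≈ 271.19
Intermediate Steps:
√(n + V) = √(39700 + 33844) = √73544 = 2*√18386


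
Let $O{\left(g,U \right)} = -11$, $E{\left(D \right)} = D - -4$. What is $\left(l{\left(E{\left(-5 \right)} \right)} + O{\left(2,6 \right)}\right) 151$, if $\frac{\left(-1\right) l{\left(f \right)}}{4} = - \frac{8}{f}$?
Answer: $-6493$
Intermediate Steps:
$E{\left(D \right)} = 4 + D$ ($E{\left(D \right)} = D + 4 = 4 + D$)
$l{\left(f \right)} = \frac{32}{f}$ ($l{\left(f \right)} = - 4 \left(- \frac{8}{f}\right) = \frac{32}{f}$)
$\left(l{\left(E{\left(-5 \right)} \right)} + O{\left(2,6 \right)}\right) 151 = \left(\frac{32}{4 - 5} - 11\right) 151 = \left(\frac{32}{-1} - 11\right) 151 = \left(32 \left(-1\right) - 11\right) 151 = \left(-32 - 11\right) 151 = \left(-43\right) 151 = -6493$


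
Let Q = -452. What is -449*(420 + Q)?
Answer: 14368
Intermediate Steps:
-449*(420 + Q) = -449*(420 - 452) = -449*(-32) = 14368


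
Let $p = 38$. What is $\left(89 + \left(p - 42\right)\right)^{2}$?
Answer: $7225$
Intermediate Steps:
$\left(89 + \left(p - 42\right)\right)^{2} = \left(89 + \left(38 - 42\right)\right)^{2} = \left(89 - 4\right)^{2} = 85^{2} = 7225$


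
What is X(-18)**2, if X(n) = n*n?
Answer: 104976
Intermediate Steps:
X(n) = n**2
X(-18)**2 = ((-18)**2)**2 = 324**2 = 104976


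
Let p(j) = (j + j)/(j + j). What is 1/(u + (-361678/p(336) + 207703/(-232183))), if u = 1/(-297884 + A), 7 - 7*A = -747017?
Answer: -310698932012/112373246274538709 ≈ -2.7649e-6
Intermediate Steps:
A = 747024/7 (A = 1 - ⅐*(-747017) = 1 + 747017/7 = 747024/7 ≈ 1.0672e+5)
p(j) = 1 (p(j) = (2*j)/((2*j)) = (2*j)*(1/(2*j)) = 1)
u = -7/1338164 (u = 1/(-297884 + 747024/7) = 1/(-1338164/7) = -7/1338164 ≈ -5.2310e-6)
1/(u + (-361678/p(336) + 207703/(-232183))) = 1/(-7/1338164 + (-361678/1 + 207703/(-232183))) = 1/(-7/1338164 + (-361678*1 + 207703*(-1/232183))) = 1/(-7/1338164 + (-361678 - 207703/232183)) = 1/(-7/1338164 - 83975690777/232183) = 1/(-112373246274538709/310698932012) = -310698932012/112373246274538709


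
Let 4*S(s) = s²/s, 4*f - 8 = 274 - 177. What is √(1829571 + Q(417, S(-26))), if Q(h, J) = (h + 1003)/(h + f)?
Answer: √639035507411/591 ≈ 1352.6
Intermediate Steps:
f = 105/4 (f = 2 + (274 - 177)/4 = 2 + (¼)*97 = 2 + 97/4 = 105/4 ≈ 26.250)
S(s) = s/4 (S(s) = (s²/s)/4 = s/4)
Q(h, J) = (1003 + h)/(105/4 + h) (Q(h, J) = (h + 1003)/(h + 105/4) = (1003 + h)/(105/4 + h))
√(1829571 + Q(417, S(-26))) = √(1829571 + 4*(1003 + 417)/(105 + 4*417)) = √(1829571 + 4*1420/(105 + 1668)) = √(1829571 + 4*1420/1773) = √(1829571 + 4*(1/1773)*1420) = √(1829571 + 5680/1773) = √(3243835063/1773) = √639035507411/591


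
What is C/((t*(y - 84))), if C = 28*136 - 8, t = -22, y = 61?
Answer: 1900/253 ≈ 7.5099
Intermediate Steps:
C = 3800 (C = 3808 - 8 = 3800)
C/((t*(y - 84))) = 3800/((-22*(61 - 84))) = 3800/((-22*(-23))) = 3800/506 = 3800*(1/506) = 1900/253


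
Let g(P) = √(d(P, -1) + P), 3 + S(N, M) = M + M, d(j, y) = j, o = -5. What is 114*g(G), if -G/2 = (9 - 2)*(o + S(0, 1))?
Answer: 228*√42 ≈ 1477.6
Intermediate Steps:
S(N, M) = -3 + 2*M (S(N, M) = -3 + (M + M) = -3 + 2*M)
G = 84 (G = -2*(9 - 2)*(-5 + (-3 + 2*1)) = -14*(-5 + (-3 + 2)) = -14*(-5 - 1) = -14*(-6) = -2*(-42) = 84)
g(P) = √2*√P (g(P) = √(P + P) = √(2*P) = √2*√P)
114*g(G) = 114*(√2*√84) = 114*(√2*(2*√21)) = 114*(2*√42) = 228*√42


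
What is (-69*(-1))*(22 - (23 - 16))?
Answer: 1035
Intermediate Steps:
(-69*(-1))*(22 - (23 - 16)) = 69*(22 - 1*7) = 69*(22 - 7) = 69*15 = 1035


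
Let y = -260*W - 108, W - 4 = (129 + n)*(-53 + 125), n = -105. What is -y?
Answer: 450428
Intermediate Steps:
W = 1732 (W = 4 + (129 - 105)*(-53 + 125) = 4 + 24*72 = 4 + 1728 = 1732)
y = -450428 (y = -260*1732 - 108 = -450320 - 108 = -450428)
-y = -1*(-450428) = 450428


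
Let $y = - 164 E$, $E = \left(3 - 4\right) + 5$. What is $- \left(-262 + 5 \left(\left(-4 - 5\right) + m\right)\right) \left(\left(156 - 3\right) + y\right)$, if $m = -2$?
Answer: $-159451$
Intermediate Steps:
$E = 4$ ($E = -1 + 5 = 4$)
$y = -656$ ($y = \left(-164\right) 4 = -656$)
$- \left(-262 + 5 \left(\left(-4 - 5\right) + m\right)\right) \left(\left(156 - 3\right) + y\right) = - \left(-262 + 5 \left(\left(-4 - 5\right) - 2\right)\right) \left(\left(156 - 3\right) - 656\right) = - \left(-262 + 5 \left(-9 - 2\right)\right) \left(153 - 656\right) = - \left(-262 + 5 \left(-11\right)\right) \left(-503\right) = - \left(-262 - 55\right) \left(-503\right) = - \left(-317\right) \left(-503\right) = \left(-1\right) 159451 = -159451$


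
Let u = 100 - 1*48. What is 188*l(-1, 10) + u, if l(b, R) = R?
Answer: 1932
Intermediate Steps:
u = 52 (u = 100 - 48 = 52)
188*l(-1, 10) + u = 188*10 + 52 = 1880 + 52 = 1932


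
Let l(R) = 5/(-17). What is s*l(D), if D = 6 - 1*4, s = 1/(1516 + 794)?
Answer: -1/7854 ≈ -0.00012732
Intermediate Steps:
s = 1/2310 ≈ 0.00043290
D = 2 (D = 6 - 4 = 2)
l(R) = -5/17 (l(R) = 5*(-1/17) = -5/17)
s*l(D) = (1/2310)*(-5/17) = -1/7854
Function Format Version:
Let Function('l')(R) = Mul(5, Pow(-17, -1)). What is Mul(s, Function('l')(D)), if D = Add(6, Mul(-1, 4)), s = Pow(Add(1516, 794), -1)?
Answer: Rational(-1, 7854) ≈ -0.00012732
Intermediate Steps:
s = Rational(1, 2310) (s = Pow(2310, -1) = Rational(1, 2310) ≈ 0.00043290)
D = 2 (D = Add(6, -4) = 2)
Function('l')(R) = Rational(-5, 17) (Function('l')(R) = Mul(5, Rational(-1, 17)) = Rational(-5, 17))
Mul(s, Function('l')(D)) = Mul(Rational(1, 2310), Rational(-5, 17)) = Rational(-1, 7854)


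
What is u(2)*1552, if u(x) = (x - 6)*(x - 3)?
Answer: 6208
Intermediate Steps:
u(x) = (-6 + x)*(-3 + x)
u(2)*1552 = (18 + 2**2 - 9*2)*1552 = (18 + 4 - 18)*1552 = 4*1552 = 6208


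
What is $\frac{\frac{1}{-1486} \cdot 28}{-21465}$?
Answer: $\frac{14}{15948495} \approx 8.7783 \cdot 10^{-7}$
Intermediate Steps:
$\frac{\frac{1}{-1486} \cdot 28}{-21465} = \left(- \frac{1}{1486}\right) 28 \left(- \frac{1}{21465}\right) = \left(- \frac{14}{743}\right) \left(- \frac{1}{21465}\right) = \frac{14}{15948495}$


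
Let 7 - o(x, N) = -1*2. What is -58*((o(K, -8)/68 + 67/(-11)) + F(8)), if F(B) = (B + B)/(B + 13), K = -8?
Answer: 2367241/7854 ≈ 301.41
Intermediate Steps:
o(x, N) = 9 (o(x, N) = 7 - (-1)*2 = 7 - 1*(-2) = 7 + 2 = 9)
F(B) = 2*B/(13 + B) (F(B) = (2*B)/(13 + B) = 2*B/(13 + B))
-58*((o(K, -8)/68 + 67/(-11)) + F(8)) = -58*((9/68 + 67/(-11)) + 2*8/(13 + 8)) = -58*((9*(1/68) + 67*(-1/11)) + 2*8/21) = -58*((9/68 - 67/11) + 2*8*(1/21)) = -58*(-4457/748 + 16/21) = -58*(-81629/15708) = 2367241/7854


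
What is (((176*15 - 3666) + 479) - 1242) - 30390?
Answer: -32179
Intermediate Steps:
(((176*15 - 3666) + 479) - 1242) - 30390 = (((2640 - 3666) + 479) - 1242) - 30390 = ((-1026 + 479) - 1242) - 30390 = (-547 - 1242) - 30390 = -1789 - 30390 = -32179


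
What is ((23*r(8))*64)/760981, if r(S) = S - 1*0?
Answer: 11776/760981 ≈ 0.015475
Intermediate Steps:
r(S) = S (r(S) = S + 0 = S)
((23*r(8))*64)/760981 = ((23*8)*64)/760981 = (184*64)*(1/760981) = 11776*(1/760981) = 11776/760981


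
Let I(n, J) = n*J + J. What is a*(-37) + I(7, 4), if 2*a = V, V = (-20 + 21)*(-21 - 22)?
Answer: 1655/2 ≈ 827.50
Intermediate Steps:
I(n, J) = J + J*n (I(n, J) = J*n + J = J + J*n)
V = -43 (V = 1*(-43) = -43)
a = -43/2 (a = (½)*(-43) = -43/2 ≈ -21.500)
a*(-37) + I(7, 4) = -43/2*(-37) + 4*(1 + 7) = 1591/2 + 4*8 = 1591/2 + 32 = 1655/2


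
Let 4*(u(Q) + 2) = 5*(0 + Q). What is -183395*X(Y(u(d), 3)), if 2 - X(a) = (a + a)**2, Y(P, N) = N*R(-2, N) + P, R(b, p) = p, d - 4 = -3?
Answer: 198249995/4 ≈ 4.9562e+7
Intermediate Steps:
d = 1 (d = 4 - 3 = 1)
u(Q) = -2 + 5*Q/4 (u(Q) = -2 + (5*(0 + Q))/4 = -2 + (5*Q)/4 = -2 + 5*Q/4)
Y(P, N) = P + N**2 (Y(P, N) = N*N + P = N**2 + P = P + N**2)
X(a) = 2 - 4*a**2 (X(a) = 2 - (a + a)**2 = 2 - (2*a)**2 = 2 - 4*a**2)
-183395*X(Y(u(d), 3)) = -183395*(2 - 4*((-2 + (5/4)*1) + 3**2)**2) = -183395*(2 - 4*((-2 + 5/4) + 9)**2) = -183395*(2 - 4*(-3/4 + 9)**2) = -183395*(2 - 4*(33/4)**2) = -183395*(2 - 4*1089/16) = -183395*(2 - 1089/4) = -183395*(-1081/4) = 198249995/4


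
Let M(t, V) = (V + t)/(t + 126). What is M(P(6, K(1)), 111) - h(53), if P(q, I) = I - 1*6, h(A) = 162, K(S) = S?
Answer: -19496/121 ≈ -161.12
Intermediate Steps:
P(q, I) = -6 + I (P(q, I) = I - 6 = -6 + I)
M(t, V) = (V + t)/(126 + t)
M(P(6, K(1)), 111) - h(53) = (111 + (-6 + 1))/(126 + (-6 + 1)) - 1*162 = (111 - 5)/(126 - 5) - 162 = 106/121 - 162 = -19496/121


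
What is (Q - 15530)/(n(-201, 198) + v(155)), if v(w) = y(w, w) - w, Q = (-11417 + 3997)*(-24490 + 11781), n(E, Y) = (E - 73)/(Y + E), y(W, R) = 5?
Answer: -141427875/88 ≈ -1.6071e+6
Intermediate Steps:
n(E, Y) = (-73 + E)/(E + Y)
Q = 94300780 (Q = -7420*(-12709) = 94300780)
v(w) = 5 - w
(Q - 15530)/(n(-201, 198) + v(155)) = (94300780 - 15530)/((-73 - 201)/(-201 + 198) + (5 - 1*155)) = 94285250/(-274/(-3) + (5 - 155)) = 94285250/(-⅓*(-274) - 150) = 94285250/(274/3 - 150) = 94285250/(-176/3) = 94285250*(-3/176) = -141427875/88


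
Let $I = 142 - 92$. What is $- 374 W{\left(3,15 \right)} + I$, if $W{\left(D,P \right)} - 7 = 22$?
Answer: $-10796$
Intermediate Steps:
$W{\left(D,P \right)} = 29$ ($W{\left(D,P \right)} = 7 + 22 = 29$)
$I = 50$ ($I = 142 - 92 = 50$)
$- 374 W{\left(3,15 \right)} + I = \left(-374\right) 29 + 50 = -10846 + 50 = -10796$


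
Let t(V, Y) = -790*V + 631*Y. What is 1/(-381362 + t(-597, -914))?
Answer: -1/486466 ≈ -2.0556e-6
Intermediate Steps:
1/(-381362 + t(-597, -914)) = 1/(-381362 + (-790*(-597) + 631*(-914))) = 1/(-381362 + (471630 - 576734)) = 1/(-381362 - 105104) = 1/(-486466) = -1/486466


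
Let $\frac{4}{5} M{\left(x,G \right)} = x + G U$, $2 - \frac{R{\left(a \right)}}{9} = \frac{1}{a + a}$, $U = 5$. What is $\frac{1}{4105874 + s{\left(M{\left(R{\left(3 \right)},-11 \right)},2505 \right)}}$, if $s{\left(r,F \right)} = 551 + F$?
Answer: $\frac{1}{4108930} \approx 2.4337 \cdot 10^{-7}$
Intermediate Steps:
$R{\left(a \right)} = 18 - \frac{9}{2 a}$ ($R{\left(a \right)} = 18 - \frac{9}{a + a} = 18 - \frac{9}{2 a}$)
$M{\left(x,G \right)} = \frac{5 x}{4} + \frac{25 G}{4}$ ($M{\left(x,G \right)} = \frac{5 \left(x + G 5\right)}{4} = \frac{5 \left(x + 5 G\right)}{4} = \frac{5 x}{4} + \frac{25 G}{4}$)
$\frac{1}{4105874 + s{\left(M{\left(R{\left(3 \right)},-11 \right)},2505 \right)}} = \frac{1}{4105874 + \left(551 + 2505\right)} = \frac{1}{4105874 + 3056} = \frac{1}{4108930}$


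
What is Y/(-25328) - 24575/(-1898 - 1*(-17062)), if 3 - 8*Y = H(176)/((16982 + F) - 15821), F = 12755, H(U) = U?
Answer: -4330946304663/2672385444736 ≈ -1.6206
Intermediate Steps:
Y = 10393/27832 (Y = 3/8 - 22/((16982 + 12755) - 15821) = 3/8 - 22/(29737 - 15821) = 3/8 - 22/13916 = 3/8 - 1/8*44/3479 = 3/8 - 11/6958 = 10393/27832 ≈ 0.37342)
Y/(-25328) - 24575/(-1898 - 1*(-17062)) = (10393/27832)/(-25328) - 24575/(-1898 - 1*(-17062)) = (10393/27832)*(-1/25328) - 24575/(-1898 + 17062) = -10393/704928896 - 24575/15164 = -4330946304663/2672385444736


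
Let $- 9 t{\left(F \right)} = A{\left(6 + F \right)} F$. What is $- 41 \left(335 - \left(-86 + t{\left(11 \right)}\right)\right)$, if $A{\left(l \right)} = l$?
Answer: $- \frac{163016}{9} \approx -18113.0$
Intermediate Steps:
$t{\left(F \right)} = - \frac{F \left(6 + F\right)}{9}$ ($t{\left(F \right)} = - \frac{\left(6 + F\right) F}{9} = - \frac{F \left(6 + F\right)}{9}$)
$- 41 \left(335 - \left(-86 + t{\left(11 \right)}\right)\right) = - 41 \left(335 + \left(86 - \left(- \frac{1}{9}\right) 11 \left(6 + 11\right)\right)\right) = - 41 \left(335 + \left(86 - \left(- \frac{1}{9}\right) 11 \cdot 17\right)\right) = - 41 \left(335 + \left(86 - - \frac{187}{9}\right)\right) = - 41 \left(335 + \left(86 + \frac{187}{9}\right)\right) = - 41 \left(335 + \frac{961}{9}\right) = \left(-41\right) \frac{3976}{9} = - \frac{163016}{9}$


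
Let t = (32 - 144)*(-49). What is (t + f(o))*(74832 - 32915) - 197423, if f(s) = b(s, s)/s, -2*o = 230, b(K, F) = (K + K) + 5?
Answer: 5288276944/23 ≈ 2.2993e+8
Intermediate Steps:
b(K, F) = 5 + 2*K (b(K, F) = 2*K + 5 = 5 + 2*K)
t = 5488 (t = -112*(-49) = 5488)
o = -115 (o = -½*230 = -115)
f(s) = (5 + 2*s)/s
(t + f(o))*(74832 - 32915) - 197423 = (5488 + (2 + 5/(-115)))*(74832 - 32915) - 197423 = (5488 + (2 + 5*(-1/115)))*41917 - 197423 = (5488 + (2 - 1/23))*41917 - 197423 = (5488 + 45/23)*41917 - 197423 = (126269/23)*41917 - 197423 = 5292817673/23 - 197423 = 5288276944/23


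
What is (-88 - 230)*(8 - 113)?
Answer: 33390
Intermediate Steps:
(-88 - 230)*(8 - 113) = -318*(-105) = 33390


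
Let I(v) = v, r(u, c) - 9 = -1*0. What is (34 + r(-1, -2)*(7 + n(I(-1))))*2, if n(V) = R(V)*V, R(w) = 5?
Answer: 104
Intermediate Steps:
r(u, c) = 9 (r(u, c) = 9 - 1*0 = 9 + 0 = 9)
n(V) = 5*V
(34 + r(-1, -2)*(7 + n(I(-1))))*2 = (34 + 9*(7 + 5*(-1)))*2 = (34 + 9*(7 - 5))*2 = (34 + 9*2)*2 = (34 + 18)*2 = 52*2 = 104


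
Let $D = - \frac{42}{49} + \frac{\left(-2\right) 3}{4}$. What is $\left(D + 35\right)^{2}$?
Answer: $\frac{208849}{196} \approx 1065.6$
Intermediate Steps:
$D = - \frac{33}{14}$ ($D = \left(-42\right) \frac{1}{49} - \frac{3}{2} = - \frac{6}{7} - \frac{3}{2} = - \frac{33}{14} \approx -2.3571$)
$\left(D + 35\right)^{2} = \left(- \frac{33}{14} + 35\right)^{2} = \left(\frac{457}{14}\right)^{2} = \frac{208849}{196}$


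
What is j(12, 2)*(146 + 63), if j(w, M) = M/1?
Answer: 418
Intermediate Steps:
j(w, M) = M (j(w, M) = M*1 = M)
j(12, 2)*(146 + 63) = 2*(146 + 63) = 2*209 = 418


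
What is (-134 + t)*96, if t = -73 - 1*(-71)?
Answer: -13056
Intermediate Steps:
t = -2 (t = -73 + 71 = -2)
(-134 + t)*96 = (-134 - 2)*96 = -136*96 = -13056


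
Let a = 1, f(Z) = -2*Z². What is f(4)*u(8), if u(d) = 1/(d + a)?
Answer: -32/9 ≈ -3.5556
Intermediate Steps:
u(d) = 1/(1 + d) (u(d) = 1/(d + 1) = 1/(1 + d))
f(4)*u(8) = (-2*4²)/(1 + 8) = -2*16/9 = -32*⅑ = -32/9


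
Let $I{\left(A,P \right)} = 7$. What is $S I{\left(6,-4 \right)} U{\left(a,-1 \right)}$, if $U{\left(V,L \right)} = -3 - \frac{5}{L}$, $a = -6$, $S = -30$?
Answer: $-420$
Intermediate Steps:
$U{\left(V,L \right)} = -3 - \frac{5}{L}$
$S I{\left(6,-4 \right)} U{\left(a,-1 \right)} = \left(-30\right) 7 \left(-3 - \frac{5}{-1}\right) = - 210 \left(-3 - -5\right) = - 210 \left(-3 + 5\right) = \left(-210\right) 2 = -420$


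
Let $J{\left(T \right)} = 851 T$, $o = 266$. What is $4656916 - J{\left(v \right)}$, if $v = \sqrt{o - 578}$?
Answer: $4656916 - 1702 i \sqrt{78} \approx 4.6569 \cdot 10^{6} - 15032.0 i$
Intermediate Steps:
$v = 2 i \sqrt{78}$ ($v = \sqrt{266 - 578} = \sqrt{-312} = 2 i \sqrt{78} \approx 17.664 i$)
$4656916 - J{\left(v \right)} = 4656916 - 851 \cdot 2 i \sqrt{78} = 4656916 - 1702 i \sqrt{78}$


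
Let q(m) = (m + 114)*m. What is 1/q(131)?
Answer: 1/32095 ≈ 3.1158e-5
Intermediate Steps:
q(m) = m*(114 + m) (q(m) = (114 + m)*m = m*(114 + m))
1/q(131) = 1/(131*(114 + 131)) = 1/(131*245) = 1/32095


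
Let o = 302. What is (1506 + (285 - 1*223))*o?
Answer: 473536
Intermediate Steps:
(1506 + (285 - 1*223))*o = (1506 + (285 - 1*223))*302 = (1506 + (285 - 223))*302 = (1506 + 62)*302 = 1568*302 = 473536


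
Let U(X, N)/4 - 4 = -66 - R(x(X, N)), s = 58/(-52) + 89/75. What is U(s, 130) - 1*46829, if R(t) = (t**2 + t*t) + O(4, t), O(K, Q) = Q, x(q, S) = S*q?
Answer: -10755233/225 ≈ -47801.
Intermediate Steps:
s = 139/1950 (s = 58*(-1/52) + 89*(1/75) = -29/26 + 89/75 = 139/1950 ≈ 0.071282)
R(t) = t + 2*t**2 (R(t) = (t**2 + t*t) + t = (t**2 + t**2) + t = 2*t**2 + t = t + 2*t**2)
U(X, N) = -248 - 4*N*X*(1 + 2*N*X) (U(X, N) = 16 + 4*(-66 - N*X*(1 + 2*(N*X))) = 16 + 4*(-66 - N*X*(1 + 2*N*X)) = 16 + (-264 - 4*N*X*(1 + 2*N*X)) = -248 - 4*N*X*(1 + 2*N*X))
U(s, 130) - 1*46829 = (-248 - 8*130**2*(139/1950)**2 - 4*130*139/1950) - 1*46829 = (-248 - 8*16900*19321/3802500 - 556/15) - 46829 = (-248 - 154568/225 - 556/15) - 46829 = -218708/225 - 46829 = -10755233/225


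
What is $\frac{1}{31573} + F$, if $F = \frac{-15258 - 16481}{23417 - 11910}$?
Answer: $- \frac{1002083940}{363310511} \approx -2.7582$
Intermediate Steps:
$F = - \frac{31739}{11507} \approx -2.7582$
$\frac{1}{31573} + F = \frac{1}{31573} - \frac{31739}{11507} = - \frac{1002083940}{363310511}$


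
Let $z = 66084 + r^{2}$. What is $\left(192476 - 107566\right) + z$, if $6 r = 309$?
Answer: $\frac{614585}{4} \approx 1.5365 \cdot 10^{5}$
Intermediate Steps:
$r = \frac{103}{2}$ ($r = \frac{1}{6} \cdot 309 = \frac{103}{2} \approx 51.5$)
$z = \frac{274945}{4}$ ($z = 66084 + \left(\frac{103}{2}\right)^{2} = 66084 + \frac{10609}{4} = \frac{274945}{4} \approx 68736.0$)
$\left(192476 - 107566\right) + z = \left(192476 - 107566\right) + \frac{274945}{4} = 84910 + \frac{274945}{4} = \frac{614585}{4}$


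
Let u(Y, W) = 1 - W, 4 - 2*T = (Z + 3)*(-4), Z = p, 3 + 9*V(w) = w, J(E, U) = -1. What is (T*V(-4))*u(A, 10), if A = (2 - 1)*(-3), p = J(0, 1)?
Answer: 42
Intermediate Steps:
p = -1
V(w) = -1/3 + w/9
Z = -1
A = -3 (A = 1*(-3) = -3)
T = 6 (T = 2 - (-1 + 3)*(-4)/2 = 2 - (-4) = 2 - 1/2*(-8) = 2 + 4 = 6)
(T*V(-4))*u(A, 10) = (6*(-1/3 + (1/9)*(-4)))*(1 - 1*10) = (6*(-1/3 - 4/9))*(1 - 10) = (6*(-7/9))*(-9) = -14/3*(-9) = 42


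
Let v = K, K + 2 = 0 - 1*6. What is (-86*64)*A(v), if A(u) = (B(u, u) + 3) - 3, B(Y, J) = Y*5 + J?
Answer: 264192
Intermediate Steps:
K = -8 (K = -2 + (0 - 1*6) = -2 + (0 - 6) = -2 - 6 = -8)
B(Y, J) = J + 5*Y (B(Y, J) = 5*Y + J = J + 5*Y)
v = -8
A(u) = 6*u (A(u) = ((u + 5*u) + 3) - 3 = (6*u + 3) - 3 = (3 + 6*u) - 3 = 6*u)
(-86*64)*A(v) = (-86*64)*(6*(-8)) = -5504*(-48) = 264192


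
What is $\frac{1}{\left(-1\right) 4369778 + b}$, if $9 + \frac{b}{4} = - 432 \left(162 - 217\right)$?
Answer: $- \frac{1}{4274774} \approx -2.3393 \cdot 10^{-7}$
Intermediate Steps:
$b = 95004$ ($b = -36 + 4 \left(- 432 \left(162 - 217\right)\right) = -36 + 4 \left(\left(-432\right) \left(-55\right)\right) = -36 + 4 \cdot 23760 = -36 + 95040 = 95004$)
$\frac{1}{\left(-1\right) 4369778 + b} = \frac{1}{\left(-1\right) 4369778 + 95004} = \frac{1}{-4369778 + 95004} = \frac{1}{-4274774} = - \frac{1}{4274774}$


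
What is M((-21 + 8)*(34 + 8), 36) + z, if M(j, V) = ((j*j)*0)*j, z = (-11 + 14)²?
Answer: 9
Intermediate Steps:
z = 9 (z = 3² = 9)
M(j, V) = 0 (M(j, V) = (j²*0)*j = 0*j = 0)
M((-21 + 8)*(34 + 8), 36) + z = 0 + 9 = 9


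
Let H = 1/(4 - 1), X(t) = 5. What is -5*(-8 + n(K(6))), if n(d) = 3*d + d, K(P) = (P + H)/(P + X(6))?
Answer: 940/33 ≈ 28.485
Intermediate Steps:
H = ⅓ (H = 1/3 = ⅓ ≈ 0.33333)
K(P) = (⅓ + P)/(5 + P) (K(P) = (P + ⅓)/(P + 5) = (⅓ + P)/(5 + P))
n(d) = 4*d
-5*(-8 + n(K(6))) = -5*(-8 + 4*((⅓ + 6)/(5 + 6))) = -5*(-8 + 4*((19/3)/11)) = -5*(-8 + 4*((1/11)*(19/3))) = -5*(-8 + 4*(19/33)) = -5*(-8 + 76/33) = -5*(-188/33) = 940/33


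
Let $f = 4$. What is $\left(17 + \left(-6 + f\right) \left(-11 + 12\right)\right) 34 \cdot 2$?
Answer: $1020$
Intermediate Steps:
$\left(17 + \left(-6 + f\right) \left(-11 + 12\right)\right) 34 \cdot 2 = \left(17 + \left(-6 + 4\right) \left(-11 + 12\right)\right) 34 \cdot 2 = \left(17 - 2\right) 34 \cdot 2 = 15 \cdot 34 \cdot 2 = 510 \cdot 2 = 1020$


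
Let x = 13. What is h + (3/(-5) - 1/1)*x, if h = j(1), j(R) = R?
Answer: -99/5 ≈ -19.800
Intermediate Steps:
h = 1
h + (3/(-5) - 1/1)*x = 1 + (3/(-5) - 1/1)*13 = 1 + (3*(-1/5) - 1*1)*13 = 1 + (-3/5 - 1)*13 = 1 - 8/5*13 = 1 - 104/5 = -99/5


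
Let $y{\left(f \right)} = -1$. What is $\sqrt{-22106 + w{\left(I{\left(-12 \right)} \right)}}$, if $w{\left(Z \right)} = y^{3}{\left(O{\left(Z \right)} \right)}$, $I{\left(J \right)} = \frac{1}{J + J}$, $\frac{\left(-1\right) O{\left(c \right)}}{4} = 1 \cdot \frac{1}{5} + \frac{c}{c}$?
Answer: $i \sqrt{22107} \approx 148.68 i$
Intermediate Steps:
$O{\left(c \right)} = - \frac{24}{5}$ ($O{\left(c \right)} = - 4 \left(1 \cdot \frac{1}{5} + \frac{c}{c}\right) = - 4 \left(1 \cdot \frac{1}{5} + 1\right) = - 4 \left(\frac{1}{5} + 1\right) = \left(-4\right) \frac{6}{5} = - \frac{24}{5}$)
$I{\left(J \right)} = \frac{1}{2 J}$
$w{\left(Z \right)} = -1$ ($w{\left(Z \right)} = \left(-1\right)^{3} = -1$)
$\sqrt{-22106 + w{\left(I{\left(-12 \right)} \right)}} = \sqrt{-22106 - 1} = \sqrt{-22107} = i \sqrt{22107}$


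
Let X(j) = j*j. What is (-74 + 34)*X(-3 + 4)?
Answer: -40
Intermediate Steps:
X(j) = j**2
(-74 + 34)*X(-3 + 4) = (-74 + 34)*(-3 + 4)**2 = -40*1**2 = -40*1 = -40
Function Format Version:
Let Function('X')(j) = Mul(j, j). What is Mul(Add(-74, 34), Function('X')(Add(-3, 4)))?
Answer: -40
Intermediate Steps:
Function('X')(j) = Pow(j, 2)
Mul(Add(-74, 34), Function('X')(Add(-3, 4))) = Mul(Add(-74, 34), Pow(Add(-3, 4), 2)) = Mul(-40, Pow(1, 2)) = Mul(-40, 1) = -40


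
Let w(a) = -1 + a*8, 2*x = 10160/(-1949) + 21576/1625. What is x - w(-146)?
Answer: 3715139937/3167125 ≈ 1173.0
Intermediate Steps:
x = 12770812/3167125 (x = (10160/(-1949) + 21576/1625)/2 = (10160*(-1/1949) + 21576*(1/1625))/2 = (-10160/1949 + 21576/1625)/2 = (½)*(25541624/3167125) = 12770812/3167125 ≈ 4.0323)
w(a) = -1 + 8*a
x - w(-146) = 12770812/3167125 - (-1 + 8*(-146)) = 12770812/3167125 - (-1 - 1168) = 12770812/3167125 - 1*(-1169) = 12770812/3167125 + 1169 = 3715139937/3167125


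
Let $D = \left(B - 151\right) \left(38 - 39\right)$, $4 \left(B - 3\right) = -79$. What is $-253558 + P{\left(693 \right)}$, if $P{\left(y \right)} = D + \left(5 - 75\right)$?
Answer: $- \frac{1013841}{4} \approx -2.5346 \cdot 10^{5}$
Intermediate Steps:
$B = - \frac{67}{4}$ ($B = 3 + \frac{1}{4} \left(-79\right) = 3 - \frac{79}{4} = - \frac{67}{4} \approx -16.75$)
$D = \frac{671}{4}$ ($D = \left(- \frac{67}{4} - 151\right) \left(38 - 39\right) = \left(- \frac{671}{4}\right) \left(-1\right) = \frac{671}{4} \approx 167.75$)
$P{\left(y \right)} = \frac{391}{4}$ ($P{\left(y \right)} = \frac{671}{4} + \left(5 - 75\right) = \frac{671}{4} - 70 = \frac{391}{4}$)
$-253558 + P{\left(693 \right)} = -253558 + \frac{391}{4} = - \frac{1013841}{4}$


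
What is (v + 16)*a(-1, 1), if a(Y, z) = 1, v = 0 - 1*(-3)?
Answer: 19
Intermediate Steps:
v = 3 (v = 0 + 3 = 3)
(v + 16)*a(-1, 1) = (3 + 16)*1 = 19*1 = 19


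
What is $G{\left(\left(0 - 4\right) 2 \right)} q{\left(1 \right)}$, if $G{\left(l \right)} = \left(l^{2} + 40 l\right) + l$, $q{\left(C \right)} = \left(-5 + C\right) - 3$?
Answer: $1848$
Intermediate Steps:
$q{\left(C \right)} = -8 + C$
$G{\left(l \right)} = l^{2} + 41 l$
$G{\left(\left(0 - 4\right) 2 \right)} q{\left(1 \right)} = \left(0 - 4\right) 2 \left(41 + \left(0 - 4\right) 2\right) \left(-8 + 1\right) = \left(-4\right) 2 \left(41 - 8\right) \left(-7\right) = - 8 \left(41 - 8\right) \left(-7\right) = \left(-8\right) 33 \left(-7\right) = \left(-264\right) \left(-7\right) = 1848$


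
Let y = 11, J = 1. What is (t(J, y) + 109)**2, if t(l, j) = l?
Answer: 12100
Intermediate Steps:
(t(J, y) + 109)**2 = (1 + 109)**2 = 110**2 = 12100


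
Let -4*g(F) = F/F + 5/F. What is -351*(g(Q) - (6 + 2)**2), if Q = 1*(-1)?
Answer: 22113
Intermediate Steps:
Q = -1
g(F) = -1/4 - 5/(4*F) (g(F) = -(F/F + 5/F)/4 = -(1 + 5/F)/4 = -1/4 - 5/(4*F))
-351*(g(Q) - (6 + 2)**2) = -351*((1/4)*(-5 - 1*(-1))/(-1) - (6 + 2)**2) = -351*((1/4)*(-1)*(-5 + 1) - 1*8**2) = -351*((1/4)*(-1)*(-4) - 1*64) = -351*(1 - 64) = -351*(-63) = 22113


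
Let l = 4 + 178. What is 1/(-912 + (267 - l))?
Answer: -1/827 ≈ -0.0012092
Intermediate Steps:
l = 182
1/(-912 + (267 - l)) = 1/(-912 + (267 - 1*182)) = 1/(-912 + (267 - 182)) = 1/(-912 + 85) = 1/(-827) = -1/827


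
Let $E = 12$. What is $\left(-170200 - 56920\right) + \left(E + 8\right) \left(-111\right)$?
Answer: $-229340$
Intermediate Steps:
$\left(-170200 - 56920\right) + \left(E + 8\right) \left(-111\right) = \left(-170200 - 56920\right) + \left(12 + 8\right) \left(-111\right) = -227120 + 20 \left(-111\right) = -227120 - 2220 = -229340$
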